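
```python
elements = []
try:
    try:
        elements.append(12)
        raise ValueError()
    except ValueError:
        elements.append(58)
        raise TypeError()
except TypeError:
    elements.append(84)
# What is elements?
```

Step-by-step execution trace:
1. Inner try: `elements.append(12)` → elements = [12].
2. `raise ValueError()` raises ValueError.
3. Inner `except ValueError` matches → `elements.append(58)` → elements = [12, 58].
4. `raise TypeError()` raises TypeError; propagates to outer try.
5. Outer `except TypeError` matches → `elements.append(84)` → elements = [12, 58, 84].
Result: [12, 58, 84]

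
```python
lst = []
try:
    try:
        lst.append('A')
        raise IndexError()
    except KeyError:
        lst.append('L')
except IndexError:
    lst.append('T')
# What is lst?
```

Step-by-step execution trace:
1. Inner try: `lst.append('A')` → lst = ['A'].
2. `raise IndexError()` raises IndexError.
3. Inner `except KeyError` does not match IndexError; exception propagates to outer try.
4. Outer `except IndexError` matches → `lst.append('T')` → lst = ['A', 'T'].
Result: ['A', 'T']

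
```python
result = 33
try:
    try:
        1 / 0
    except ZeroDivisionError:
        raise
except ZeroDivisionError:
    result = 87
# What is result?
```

Step-by-step execution trace:
1. Inner try: `1 / 0` raises ZeroDivisionError.
2. Inner `except ZeroDivisionError` matches; bare `raise` re-raises the same ZeroDivisionError.
3. Outer `except ZeroDivisionError` matches → result = 87.
Result: 87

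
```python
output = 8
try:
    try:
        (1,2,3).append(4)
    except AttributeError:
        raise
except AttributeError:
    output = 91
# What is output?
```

Step-by-step execution trace:
1. Inner try: `(1,2,3).append(4)` raises AttributeError.
2. Inner `except AttributeError` matches; bare `raise` re-raises the same AttributeError.
3. Outer `except AttributeError` matches → output = 91.
Result: 91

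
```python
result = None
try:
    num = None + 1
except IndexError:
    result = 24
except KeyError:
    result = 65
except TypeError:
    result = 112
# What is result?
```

Step-by-step execution trace:
1. `num = None + 1` raises TypeError.
2. `except IndexError` does not match TypeError; skipped.
3. `except KeyError` does not match TypeError; skipped.
4. `except TypeError` matches → result = 112.
Result: 112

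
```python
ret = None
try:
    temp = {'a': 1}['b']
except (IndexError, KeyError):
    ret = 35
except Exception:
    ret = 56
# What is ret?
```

Step-by-step execution trace:
1. `temp = {'a': 1}['b']` raises KeyError.
2. `except (IndexError, KeyError)` matches (KeyError is in the tuple) → ret = 35.
3. `except Exception` is not reached.
Result: 35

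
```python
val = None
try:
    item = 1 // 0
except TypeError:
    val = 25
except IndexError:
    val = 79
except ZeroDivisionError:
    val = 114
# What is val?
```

Step-by-step execution trace:
1. `item = 1 // 0` raises ZeroDivisionError.
2. `except TypeError` does not match ZeroDivisionError; skipped.
3. `except IndexError` does not match ZeroDivisionError; skipped.
4. `except ZeroDivisionError` matches → val = 114.
Result: 114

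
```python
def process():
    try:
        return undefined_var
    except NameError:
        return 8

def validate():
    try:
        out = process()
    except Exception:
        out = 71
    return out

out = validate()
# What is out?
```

Step-by-step execution trace:
1. `validate()` calls `process()`.
2. In process: `undefined_var` raises NameError; `except NameError` catches it → returns 8.
3. In validate: `out = process()` → out = 8. No exception reaches validate.
4. `except Exception` is skipped; validate returns 8.
5. out = 8.
Result: 8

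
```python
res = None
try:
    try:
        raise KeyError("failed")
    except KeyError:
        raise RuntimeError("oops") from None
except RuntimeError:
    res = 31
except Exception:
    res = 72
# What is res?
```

Step-by-step execution trace:
1. Inner try raises KeyError; inner `except KeyError` catches it.
2. `raise RuntimeError(...) from None` raises RuntimeError (from None suppresses __context__, but the active exception is still RuntimeError).
3. Outer `except RuntimeError` matches → res = 31.
4. `except Exception` is not reached.
Result: 31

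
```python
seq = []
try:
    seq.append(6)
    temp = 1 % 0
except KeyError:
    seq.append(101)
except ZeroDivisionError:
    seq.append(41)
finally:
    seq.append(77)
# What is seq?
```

Step-by-step execution trace:
1. try: `seq.append(6)` → seq = [6].
2. `temp = 1 % 0` raises ZeroDivisionError.
3. `except KeyError` does not match ZeroDivisionError; skipped.
4. `except ZeroDivisionError` matches → `seq.append(41)` → seq = [6, 41].
5. finally always runs: `seq.append(77)` → seq = [6, 41, 77].
Result: [6, 41, 77]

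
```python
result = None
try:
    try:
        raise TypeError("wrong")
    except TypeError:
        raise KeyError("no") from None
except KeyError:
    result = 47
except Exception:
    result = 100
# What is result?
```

Step-by-step execution trace:
1. Inner try raises TypeError; inner `except TypeError` catches it.
2. `raise KeyError(...) from None` raises KeyError (from None suppresses __context__, but the active exception is still KeyError).
3. Outer `except KeyError` matches → result = 47.
4. `except Exception` is not reached.
Result: 47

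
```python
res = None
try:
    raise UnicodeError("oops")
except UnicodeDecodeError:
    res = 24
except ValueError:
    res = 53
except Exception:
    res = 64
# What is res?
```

Step-by-step execution trace:
1. `raise UnicodeError(...)` raises UnicodeError.
2. `except UnicodeDecodeError` does not match (UnicodeError is not a subclass of UnicodeDecodeError); skipped.
3. `except ValueError` matches (UnicodeError is a subclass of ValueError) → res = 53.
4. `except Exception` is not reached.
Result: 53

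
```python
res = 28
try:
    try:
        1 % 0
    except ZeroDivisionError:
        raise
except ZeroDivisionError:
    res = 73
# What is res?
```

Step-by-step execution trace:
1. Inner try: `1 % 0` raises ZeroDivisionError.
2. Inner `except ZeroDivisionError` matches; bare `raise` re-raises the same ZeroDivisionError.
3. Outer `except ZeroDivisionError` matches → res = 73.
Result: 73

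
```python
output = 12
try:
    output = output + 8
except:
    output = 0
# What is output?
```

Step-by-step execution trace:
1. output starts at 12.
2. try: `output = output + 8` → output = 20. No exception raised.
3. `except` is skipped.
Result: 20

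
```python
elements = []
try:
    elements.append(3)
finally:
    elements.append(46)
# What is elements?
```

Step-by-step execution trace:
1. try: `elements.append(3)` → elements = [3].
2. The try body completes without raising.
3. finally always runs: `elements.append(46)` → elements = [3, 46].
Result: [3, 46]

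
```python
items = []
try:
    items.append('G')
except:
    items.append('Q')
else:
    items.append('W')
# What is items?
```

Step-by-step execution trace:
1. try: `items.append('G')` → items = ['G']. No exception raised.
2. `except` is skipped.
3. `else` runs (try completed without exception): `items.append('W')` → items = ['G', 'W'].
Result: ['G', 'W']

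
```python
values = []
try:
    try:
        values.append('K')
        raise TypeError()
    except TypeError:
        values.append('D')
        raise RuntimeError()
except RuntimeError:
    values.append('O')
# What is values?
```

Step-by-step execution trace:
1. Inner try: `values.append('K')` → values = ['K'].
2. `raise TypeError()` raises TypeError.
3. Inner `except TypeError` matches → `values.append('D')` → values = ['K', 'D'].
4. `raise RuntimeError()` raises RuntimeError; propagates to outer try.
5. Outer `except RuntimeError` matches → `values.append('O')` → values = ['K', 'D', 'O'].
Result: ['K', 'D', 'O']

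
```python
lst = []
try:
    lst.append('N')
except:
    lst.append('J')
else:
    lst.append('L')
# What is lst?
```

Step-by-step execution trace:
1. try: `lst.append('N')` → lst = ['N']. No exception raised.
2. `except` is skipped.
3. `else` runs (try completed without exception): `lst.append('L')` → lst = ['N', 'L'].
Result: ['N', 'L']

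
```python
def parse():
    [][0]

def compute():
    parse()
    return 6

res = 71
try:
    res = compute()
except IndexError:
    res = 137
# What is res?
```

Step-by-step execution trace:
1. res starts at 71.
2. try: `compute()` calls `parse()`.
3. `parse()` evaluates `[][0]`, which raises IndexError; it propagates through compute (uncaught).
4. `return 6` in compute is not reached; the assignment to res does not complete.
5. `except IndexError` matches → res = 137.
Result: 137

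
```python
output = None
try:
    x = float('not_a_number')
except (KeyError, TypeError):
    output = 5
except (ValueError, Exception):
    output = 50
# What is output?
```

Step-by-step execution trace:
1. `x = float('not_a_number')` raises ValueError.
2. `except (KeyError, TypeError)` does not match ValueError; skipped.
3. `except (ValueError, Exception)` matches (ValueError is in the tuple) → output = 50.
Result: 50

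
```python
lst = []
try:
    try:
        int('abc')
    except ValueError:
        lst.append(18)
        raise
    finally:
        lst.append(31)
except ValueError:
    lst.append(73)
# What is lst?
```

Step-by-step execution trace:
1. Inner try: `int('abc')` raises ValueError.
2. Inner `except ValueError` matches → `lst.append(18)` → lst = [18].
3. bare `raise` re-raises ValueError.
4. Inner `finally` runs during unwinding: `lst.append(31)` → lst = [18, 31].
5. Outer `except ValueError` matches → `lst.append(73)` → lst = [18, 31, 73].
Result: [18, 31, 73]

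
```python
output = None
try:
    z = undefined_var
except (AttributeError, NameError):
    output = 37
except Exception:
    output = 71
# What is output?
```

Step-by-step execution trace:
1. `z = undefined_var` raises NameError.
2. `except (AttributeError, NameError)` matches (NameError is in the tuple) → output = 37.
3. `except Exception` is not reached.
Result: 37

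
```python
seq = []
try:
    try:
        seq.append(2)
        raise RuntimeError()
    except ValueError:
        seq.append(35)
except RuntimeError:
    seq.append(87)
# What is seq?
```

Step-by-step execution trace:
1. Inner try: `seq.append(2)` → seq = [2].
2. `raise RuntimeError()` raises RuntimeError.
3. Inner `except ValueError` does not match RuntimeError; exception propagates to outer try.
4. Outer `except RuntimeError` matches → `seq.append(87)` → seq = [2, 87].
Result: [2, 87]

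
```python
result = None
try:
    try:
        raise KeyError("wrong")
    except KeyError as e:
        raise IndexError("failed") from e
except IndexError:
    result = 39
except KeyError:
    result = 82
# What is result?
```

Step-by-step execution trace:
1. Inner try raises KeyError; inner `except KeyError as e` catches it.
2. `raise IndexError(...) from e` raises IndexError (KeyError is attached as __cause__, but only IndexError is active).
3. Outer `except IndexError` matches → result = 39.
4. `except KeyError` is not reached.
Result: 39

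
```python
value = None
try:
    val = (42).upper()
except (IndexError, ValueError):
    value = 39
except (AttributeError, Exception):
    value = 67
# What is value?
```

Step-by-step execution trace:
1. `val = (42).upper()` raises AttributeError.
2. `except (IndexError, ValueError)` does not match AttributeError; skipped.
3. `except (AttributeError, Exception)` matches (AttributeError is in the tuple) → value = 67.
Result: 67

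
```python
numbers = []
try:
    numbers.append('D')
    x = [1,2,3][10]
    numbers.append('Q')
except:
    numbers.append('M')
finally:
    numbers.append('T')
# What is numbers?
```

Step-by-step execution trace:
1. try: `numbers.append('D')` → numbers = ['D'].
2. `x = [1,2,3][10]` raises IndexError; `numbers.append('Q')` is not reached.
3. bare `except` matches → `numbers.append('M')` → numbers = ['D', 'M'].
4. finally always runs: `numbers.append('T')` → numbers = ['D', 'M', 'T'].
Result: ['D', 'M', 'T']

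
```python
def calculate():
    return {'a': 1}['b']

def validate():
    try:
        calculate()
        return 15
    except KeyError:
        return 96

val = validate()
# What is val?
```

Step-by-step execution trace:
1. `validate()` calls `calculate()`.
2. `calculate()` evaluates `{'a': 1}['b']`, which raises KeyError; it propagates to the caller.
3. `return 15` is not reached.
4. `except KeyError` in validate matches → returns 96.
5. val = 96.
Result: 96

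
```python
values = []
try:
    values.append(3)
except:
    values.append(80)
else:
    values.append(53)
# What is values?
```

Step-by-step execution trace:
1. try: `values.append(3)` → values = [3]. No exception raised.
2. `except` is skipped.
3. `else` runs (try completed without exception): `values.append(53)` → values = [3, 53].
Result: [3, 53]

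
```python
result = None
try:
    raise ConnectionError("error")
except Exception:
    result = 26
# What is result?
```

Step-by-step execution trace:
1. `raise ConnectionError(...)` raises ConnectionError.
2. `except Exception` matches (ConnectionError is a subclass of Exception) → result = 26.
Result: 26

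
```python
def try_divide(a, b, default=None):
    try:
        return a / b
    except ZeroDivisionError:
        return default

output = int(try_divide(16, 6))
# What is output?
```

Step-by-step execution trace:
1. `try_divide(16, 6)` enters try: `return 16 / 6` → returns 2.6666666666666665. No exception raised.
2. `except ZeroDivisionError` is skipped.
3. `int(2.6666666666666665)` → 2 → output = 2.
Result: 2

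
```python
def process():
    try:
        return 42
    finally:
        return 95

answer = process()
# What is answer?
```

Step-by-step execution trace:
1. `process()` enters try: `return 42` sets pending return value 42.
2. Before returning, `finally: return 95` runs and overrides the pending return.
3. process() returns 95 → answer = 95.
Result: 95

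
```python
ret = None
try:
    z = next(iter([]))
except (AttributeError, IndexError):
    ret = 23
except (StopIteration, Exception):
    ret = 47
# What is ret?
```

Step-by-step execution trace:
1. `z = next(iter([]))` raises StopIteration.
2. `except (AttributeError, IndexError)` does not match StopIteration; skipped.
3. `except (StopIteration, Exception)` matches (StopIteration is in the tuple) → ret = 47.
Result: 47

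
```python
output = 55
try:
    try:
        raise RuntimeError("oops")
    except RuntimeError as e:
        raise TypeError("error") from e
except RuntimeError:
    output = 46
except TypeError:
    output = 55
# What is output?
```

Step-by-step execution trace:
1. Inner try raises RuntimeError; inner `except RuntimeError as e` catches it.
2. `raise TypeError(...) from e` raises TypeError (RuntimeError is attached as __cause__, but only TypeError is active).
3. Outer `except RuntimeError` does not match TypeError; skipped.
4. Outer `except TypeError` matches → output = 55.
Result: 55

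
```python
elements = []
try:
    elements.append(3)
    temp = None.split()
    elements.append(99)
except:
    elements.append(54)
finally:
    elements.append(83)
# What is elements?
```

Step-by-step execution trace:
1. try: `elements.append(3)` → elements = [3].
2. `temp = None.split()` raises AttributeError; `elements.append(99)` is not reached.
3. bare `except` matches → `elements.append(54)` → elements = [3, 54].
4. finally always runs: `elements.append(83)` → elements = [3, 54, 83].
Result: [3, 54, 83]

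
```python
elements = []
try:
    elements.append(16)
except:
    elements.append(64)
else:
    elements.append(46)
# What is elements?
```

Step-by-step execution trace:
1. try: `elements.append(16)` → elements = [16]. No exception raised.
2. `except` is skipped.
3. `else` runs (try completed without exception): `elements.append(46)` → elements = [16, 46].
Result: [16, 46]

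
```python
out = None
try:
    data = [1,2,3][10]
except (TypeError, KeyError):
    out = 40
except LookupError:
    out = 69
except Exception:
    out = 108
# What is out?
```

Step-by-step execution trace:
1. `data = [1,2,3][10]` raises IndexError.
2. `except (TypeError, KeyError)` does not match IndexError; skipped.
3. `except LookupError` matches (IndexError is a subclass of LookupError) → out = 69.
4. `except Exception` is not reached.
Result: 69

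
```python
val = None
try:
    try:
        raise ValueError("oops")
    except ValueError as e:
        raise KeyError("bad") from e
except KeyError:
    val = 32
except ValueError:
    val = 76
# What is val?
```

Step-by-step execution trace:
1. Inner try raises ValueError; inner `except ValueError as e` catches it.
2. `raise KeyError(...) from e` raises KeyError (ValueError is attached as __cause__, but only KeyError is active).
3. Outer `except KeyError` matches → val = 32.
4. `except ValueError` is not reached.
Result: 32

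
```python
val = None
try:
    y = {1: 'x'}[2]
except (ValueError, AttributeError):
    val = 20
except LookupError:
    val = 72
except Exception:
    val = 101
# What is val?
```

Step-by-step execution trace:
1. `y = {1: 'x'}[2]` raises KeyError.
2. `except (ValueError, AttributeError)` does not match KeyError; skipped.
3. `except LookupError` matches (KeyError is a subclass of LookupError) → val = 72.
4. `except Exception` is not reached.
Result: 72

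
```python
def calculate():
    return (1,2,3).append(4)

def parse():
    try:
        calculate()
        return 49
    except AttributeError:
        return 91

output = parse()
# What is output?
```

Step-by-step execution trace:
1. `parse()` calls `calculate()`.
2. `calculate()` evaluates `(1,2,3).append(4)`, which raises AttributeError; it propagates to the caller.
3. `return 49` is not reached.
4. `except AttributeError` in parse matches → returns 91.
5. output = 91.
Result: 91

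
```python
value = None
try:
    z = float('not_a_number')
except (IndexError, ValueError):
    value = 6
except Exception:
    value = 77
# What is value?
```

Step-by-step execution trace:
1. `z = float('not_a_number')` raises ValueError.
2. `except (IndexError, ValueError)` matches (ValueError is in the tuple) → value = 6.
3. `except Exception` is not reached.
Result: 6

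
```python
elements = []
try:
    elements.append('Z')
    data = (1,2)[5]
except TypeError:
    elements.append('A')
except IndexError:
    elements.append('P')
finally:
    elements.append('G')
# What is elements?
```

Step-by-step execution trace:
1. try: `elements.append('Z')` → elements = ['Z'].
2. `data = (1,2)[5]` raises IndexError.
3. `except TypeError` does not match IndexError; skipped.
4. `except IndexError` matches → `elements.append('P')` → elements = ['Z', 'P'].
5. finally always runs: `elements.append('G')` → elements = ['Z', 'P', 'G'].
Result: ['Z', 'P', 'G']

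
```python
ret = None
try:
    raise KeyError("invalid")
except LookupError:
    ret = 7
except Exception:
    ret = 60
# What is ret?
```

Step-by-step execution trace:
1. `raise KeyError(...)` raises KeyError.
2. `except LookupError` matches (KeyError is a subclass of LookupError) → ret = 7.
3. `except Exception` is not reached.
Result: 7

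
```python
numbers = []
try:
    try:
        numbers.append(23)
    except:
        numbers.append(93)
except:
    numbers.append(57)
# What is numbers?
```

Step-by-step execution trace:
1. Inner try: `numbers.append(23)` → numbers = [23]. No exception raised.
2. Inner `except` is skipped.
3. Inner try completes normally; outer `except` is skipped.
Result: [23]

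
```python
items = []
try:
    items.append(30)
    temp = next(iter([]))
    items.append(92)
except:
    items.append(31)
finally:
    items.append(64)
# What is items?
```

Step-by-step execution trace:
1. try: `items.append(30)` → items = [30].
2. `temp = next(iter([]))` raises StopIteration; `items.append(92)` is not reached.
3. bare `except` matches → `items.append(31)` → items = [30, 31].
4. finally always runs: `items.append(64)` → items = [30, 31, 64].
Result: [30, 31, 64]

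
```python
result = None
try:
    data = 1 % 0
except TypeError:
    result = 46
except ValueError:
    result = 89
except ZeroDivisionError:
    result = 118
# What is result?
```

Step-by-step execution trace:
1. `data = 1 % 0` raises ZeroDivisionError.
2. `except TypeError` does not match ZeroDivisionError; skipped.
3. `except ValueError` does not match ZeroDivisionError; skipped.
4. `except ZeroDivisionError` matches → result = 118.
Result: 118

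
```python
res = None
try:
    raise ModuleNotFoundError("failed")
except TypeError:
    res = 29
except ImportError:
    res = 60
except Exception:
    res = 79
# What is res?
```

Step-by-step execution trace:
1. `raise ModuleNotFoundError(...)` raises ModuleNotFoundError.
2. `except TypeError` does not match (ModuleNotFoundError is not a subclass of TypeError); skipped.
3. `except ImportError` matches (ModuleNotFoundError is a subclass of ImportError) → res = 60.
4. `except Exception` is not reached.
Result: 60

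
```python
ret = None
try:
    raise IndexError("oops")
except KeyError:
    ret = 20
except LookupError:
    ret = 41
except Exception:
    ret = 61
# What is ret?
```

Step-by-step execution trace:
1. `raise IndexError(...)` raises IndexError.
2. `except KeyError` does not match (IndexError is not a subclass of KeyError); skipped.
3. `except LookupError` matches (IndexError is a subclass of LookupError) → ret = 41.
4. `except Exception` is not reached.
Result: 41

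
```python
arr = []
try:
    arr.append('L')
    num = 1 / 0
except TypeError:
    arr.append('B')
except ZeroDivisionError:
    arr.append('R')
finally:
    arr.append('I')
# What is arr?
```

Step-by-step execution trace:
1. try: `arr.append('L')` → arr = ['L'].
2. `num = 1 / 0` raises ZeroDivisionError.
3. `except TypeError` does not match ZeroDivisionError; skipped.
4. `except ZeroDivisionError` matches → `arr.append('R')` → arr = ['L', 'R'].
5. finally always runs: `arr.append('I')` → arr = ['L', 'R', 'I'].
Result: ['L', 'R', 'I']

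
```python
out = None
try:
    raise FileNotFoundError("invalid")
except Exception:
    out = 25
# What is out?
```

Step-by-step execution trace:
1. `raise FileNotFoundError(...)` raises FileNotFoundError.
2. `except Exception` matches (FileNotFoundError is a subclass of Exception) → out = 25.
Result: 25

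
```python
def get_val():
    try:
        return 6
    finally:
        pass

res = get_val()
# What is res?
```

Step-by-step execution trace:
1. `get_val()` enters try: `return 6` sets pending return value 6.
2. Before returning, `finally: pass` runs (no effect).
3. get_val() returns 6 → res = 6.
Result: 6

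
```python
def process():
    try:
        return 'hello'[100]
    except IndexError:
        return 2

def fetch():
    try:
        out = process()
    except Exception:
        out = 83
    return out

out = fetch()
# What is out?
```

Step-by-step execution trace:
1. `fetch()` calls `process()`.
2. In process: `'hello'[100]` raises IndexError; `except IndexError` catches it → returns 2.
3. In fetch: `out = process()` → out = 2. No exception reaches fetch.
4. `except Exception` is skipped; fetch returns 2.
5. out = 2.
Result: 2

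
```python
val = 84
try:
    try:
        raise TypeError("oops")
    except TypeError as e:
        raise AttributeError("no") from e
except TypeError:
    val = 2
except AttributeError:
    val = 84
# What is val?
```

Step-by-step execution trace:
1. Inner try raises TypeError; inner `except TypeError as e` catches it.
2. `raise AttributeError(...) from e` raises AttributeError (TypeError is attached as __cause__, but only AttributeError is active).
3. Outer `except TypeError` does not match AttributeError; skipped.
4. Outer `except AttributeError` matches → val = 84.
Result: 84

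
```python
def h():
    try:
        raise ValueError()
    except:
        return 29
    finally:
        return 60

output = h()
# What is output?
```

Step-by-step execution trace:
1. `h()` enters try: `raise ValueError()` raises ValueError.
2. bare `except` matches → `return 29` sets pending return value 29.
3. Before returning, `finally: return 60` runs and overrides the pending return.
4. h() returns 60 → output = 60.
Result: 60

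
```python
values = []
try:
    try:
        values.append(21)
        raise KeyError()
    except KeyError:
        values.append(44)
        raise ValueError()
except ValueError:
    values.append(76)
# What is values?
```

Step-by-step execution trace:
1. Inner try: `values.append(21)` → values = [21].
2. `raise KeyError()` raises KeyError.
3. Inner `except KeyError` matches → `values.append(44)` → values = [21, 44].
4. `raise ValueError()` raises ValueError; propagates to outer try.
5. Outer `except ValueError` matches → `values.append(76)` → values = [21, 44, 76].
Result: [21, 44, 76]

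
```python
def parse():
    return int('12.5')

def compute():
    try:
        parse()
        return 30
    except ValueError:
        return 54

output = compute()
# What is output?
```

Step-by-step execution trace:
1. `compute()` calls `parse()`.
2. `parse()` evaluates `int('12.5')`, which raises ValueError; it propagates to the caller.
3. `return 30` is not reached.
4. `except ValueError` in compute matches → returns 54.
5. output = 54.
Result: 54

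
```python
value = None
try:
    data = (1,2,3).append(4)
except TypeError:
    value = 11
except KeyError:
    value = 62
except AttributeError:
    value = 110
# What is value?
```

Step-by-step execution trace:
1. `data = (1,2,3).append(4)` raises AttributeError.
2. `except TypeError` does not match AttributeError; skipped.
3. `except KeyError` does not match AttributeError; skipped.
4. `except AttributeError` matches → value = 110.
Result: 110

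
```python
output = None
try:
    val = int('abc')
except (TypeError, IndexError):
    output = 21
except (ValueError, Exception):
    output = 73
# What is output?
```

Step-by-step execution trace:
1. `val = int('abc')` raises ValueError.
2. `except (TypeError, IndexError)` does not match ValueError; skipped.
3. `except (ValueError, Exception)` matches (ValueError is in the tuple) → output = 73.
Result: 73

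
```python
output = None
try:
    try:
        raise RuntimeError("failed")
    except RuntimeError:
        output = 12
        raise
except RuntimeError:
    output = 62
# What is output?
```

Step-by-step execution trace:
1. Inner try: `raise RuntimeError("failed")` raises RuntimeError.
2. Inner `except RuntimeError` matches → output = 12.
3. bare `raise` re-raises the same RuntimeError.
4. Outer `except RuntimeError` matches → output = 62.
Result: 62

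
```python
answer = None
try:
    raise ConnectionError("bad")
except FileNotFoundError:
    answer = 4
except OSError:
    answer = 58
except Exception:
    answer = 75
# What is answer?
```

Step-by-step execution trace:
1. `raise ConnectionError(...)` raises ConnectionError.
2. `except FileNotFoundError` does not match (ConnectionError is not a subclass of FileNotFoundError); skipped.
3. `except OSError` matches (ConnectionError is a subclass of OSError) → answer = 58.
4. `except Exception` is not reached.
Result: 58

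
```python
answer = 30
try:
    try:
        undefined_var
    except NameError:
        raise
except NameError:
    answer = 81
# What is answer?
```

Step-by-step execution trace:
1. Inner try: `undefined_var` raises NameError.
2. Inner `except NameError` matches; bare `raise` re-raises the same NameError.
3. Outer `except NameError` matches → answer = 81.
Result: 81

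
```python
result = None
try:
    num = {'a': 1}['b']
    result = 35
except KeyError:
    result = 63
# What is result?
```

Step-by-step execution trace:
1. `num = {'a': 1}['b']` raises KeyError.
2. `result = 35` is not reached.
3. `except KeyError` matches → result = 63.
Result: 63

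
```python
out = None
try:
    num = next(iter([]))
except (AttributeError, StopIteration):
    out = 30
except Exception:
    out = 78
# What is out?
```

Step-by-step execution trace:
1. `num = next(iter([]))` raises StopIteration.
2. `except (AttributeError, StopIteration)` matches (StopIteration is in the tuple) → out = 30.
3. `except Exception` is not reached.
Result: 30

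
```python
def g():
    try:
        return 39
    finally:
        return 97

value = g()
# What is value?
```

Step-by-step execution trace:
1. `g()` enters try: `return 39` sets pending return value 39.
2. Before returning, `finally: return 97` runs and overrides the pending return.
3. g() returns 97 → value = 97.
Result: 97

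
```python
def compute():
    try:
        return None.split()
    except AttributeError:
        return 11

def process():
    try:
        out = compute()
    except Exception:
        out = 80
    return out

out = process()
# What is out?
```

Step-by-step execution trace:
1. `process()` calls `compute()`.
2. In compute: `None.split()` raises AttributeError; `except AttributeError` catches it → returns 11.
3. In process: `out = compute()` → out = 11. No exception reaches process.
4. `except Exception` is skipped; process returns 11.
5. out = 11.
Result: 11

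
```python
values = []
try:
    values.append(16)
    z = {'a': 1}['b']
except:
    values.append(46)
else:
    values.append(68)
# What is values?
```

Step-by-step execution trace:
1. try: `values.append(16)` → values = [16].
2. `z = {'a': 1}['b']` raises KeyError.
3. bare `except` matches → `values.append(46)` → values = [16, 46].
4. `else` is skipped (an exception was raised).
Result: [16, 46]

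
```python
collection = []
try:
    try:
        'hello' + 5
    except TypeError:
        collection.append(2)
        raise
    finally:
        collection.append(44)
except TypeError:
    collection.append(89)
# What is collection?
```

Step-by-step execution trace:
1. Inner try: `'hello' + 5` raises TypeError.
2. Inner `except TypeError` matches → `collection.append(2)` → collection = [2].
3. bare `raise` re-raises TypeError.
4. Inner `finally` runs during unwinding: `collection.append(44)` → collection = [2, 44].
5. Outer `except TypeError` matches → `collection.append(89)` → collection = [2, 44, 89].
Result: [2, 44, 89]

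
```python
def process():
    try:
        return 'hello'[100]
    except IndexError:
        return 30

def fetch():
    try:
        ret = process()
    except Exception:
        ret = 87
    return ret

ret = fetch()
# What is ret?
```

Step-by-step execution trace:
1. `fetch()` calls `process()`.
2. In process: `'hello'[100]` raises IndexError; `except IndexError` catches it → returns 30.
3. In fetch: `ret = process()` → ret = 30. No exception reaches fetch.
4. `except Exception` is skipped; fetch returns 30.
5. ret = 30.
Result: 30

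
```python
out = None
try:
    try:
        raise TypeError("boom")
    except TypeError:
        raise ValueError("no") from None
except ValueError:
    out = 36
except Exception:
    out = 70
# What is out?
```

Step-by-step execution trace:
1. Inner try raises TypeError; inner `except TypeError` catches it.
2. `raise ValueError(...) from None` raises ValueError (from None suppresses __context__, but the active exception is still ValueError).
3. Outer `except ValueError` matches → out = 36.
4. `except Exception` is not reached.
Result: 36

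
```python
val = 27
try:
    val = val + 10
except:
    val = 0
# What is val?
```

Step-by-step execution trace:
1. val starts at 27.
2. try: `val = val + 10` → val = 37. No exception raised.
3. `except` is skipped.
Result: 37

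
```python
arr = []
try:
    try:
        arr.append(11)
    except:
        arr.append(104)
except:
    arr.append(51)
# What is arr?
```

Step-by-step execution trace:
1. Inner try: `arr.append(11)` → arr = [11]. No exception raised.
2. Inner `except` is skipped.
3. Inner try completes normally; outer `except` is skipped.
Result: [11]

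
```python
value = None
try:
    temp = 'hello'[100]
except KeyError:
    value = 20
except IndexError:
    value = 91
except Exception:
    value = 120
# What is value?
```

Step-by-step execution trace:
1. `temp = 'hello'[100]` raises IndexError.
2. `except KeyError` does not match IndexError; skipped.
3. `except IndexError` matches → value = 91.
4. Remaining except clauses are skipped.
Result: 91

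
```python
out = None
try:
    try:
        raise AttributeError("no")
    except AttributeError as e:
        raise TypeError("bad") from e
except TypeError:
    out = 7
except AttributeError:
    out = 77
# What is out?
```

Step-by-step execution trace:
1. Inner try raises AttributeError; inner `except AttributeError as e` catches it.
2. `raise TypeError(...) from e` raises TypeError (AttributeError is attached as __cause__, but only TypeError is active).
3. Outer `except TypeError` matches → out = 7.
4. `except AttributeError` is not reached.
Result: 7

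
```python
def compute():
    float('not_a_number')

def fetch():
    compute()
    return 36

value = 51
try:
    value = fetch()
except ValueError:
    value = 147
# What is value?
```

Step-by-step execution trace:
1. value starts at 51.
2. try: `fetch()` calls `compute()`.
3. `compute()` evaluates `float('not_a_number')`, which raises ValueError; it propagates through fetch (uncaught).
4. `return 36` in fetch is not reached; the assignment to value does not complete.
5. `except ValueError` matches → value = 147.
Result: 147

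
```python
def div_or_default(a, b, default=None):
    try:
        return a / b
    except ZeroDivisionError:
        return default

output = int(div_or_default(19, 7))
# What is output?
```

Step-by-step execution trace:
1. `div_or_default(19, 7)` enters try: `return 19 / 7` → returns 2.7142857142857144. No exception raised.
2. `except ZeroDivisionError` is skipped.
3. `int(2.7142857142857144)` → 2 → output = 2.
Result: 2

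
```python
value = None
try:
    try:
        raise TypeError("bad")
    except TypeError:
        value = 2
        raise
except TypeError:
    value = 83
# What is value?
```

Step-by-step execution trace:
1. Inner try: `raise TypeError("bad")` raises TypeError.
2. Inner `except TypeError` matches → value = 2.
3. bare `raise` re-raises the same TypeError.
4. Outer `except TypeError` matches → value = 83.
Result: 83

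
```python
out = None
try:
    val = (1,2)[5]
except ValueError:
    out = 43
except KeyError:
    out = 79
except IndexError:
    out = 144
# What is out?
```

Step-by-step execution trace:
1. `val = (1,2)[5]` raises IndexError.
2. `except ValueError` does not match IndexError; skipped.
3. `except KeyError` does not match IndexError; skipped.
4. `except IndexError` matches → out = 144.
Result: 144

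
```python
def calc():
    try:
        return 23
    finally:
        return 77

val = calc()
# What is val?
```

Step-by-step execution trace:
1. `calc()` enters try: `return 23` sets pending return value 23.
2. Before returning, `finally: return 77` runs and overrides the pending return.
3. calc() returns 77 → val = 77.
Result: 77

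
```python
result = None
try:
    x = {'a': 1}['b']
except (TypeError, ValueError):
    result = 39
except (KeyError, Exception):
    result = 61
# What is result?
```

Step-by-step execution trace:
1. `x = {'a': 1}['b']` raises KeyError.
2. `except (TypeError, ValueError)` does not match KeyError; skipped.
3. `except (KeyError, Exception)` matches (KeyError is in the tuple) → result = 61.
Result: 61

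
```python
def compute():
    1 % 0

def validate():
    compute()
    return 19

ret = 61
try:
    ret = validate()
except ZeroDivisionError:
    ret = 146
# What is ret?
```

Step-by-step execution trace:
1. ret starts at 61.
2. try: `validate()` calls `compute()`.
3. `compute()` evaluates `1 % 0`, which raises ZeroDivisionError; it propagates through validate (uncaught).
4. `return 19` in validate is not reached; the assignment to ret does not complete.
5. `except ZeroDivisionError` matches → ret = 146.
Result: 146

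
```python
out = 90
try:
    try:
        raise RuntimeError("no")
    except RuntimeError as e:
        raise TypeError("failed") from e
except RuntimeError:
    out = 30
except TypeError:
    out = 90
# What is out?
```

Step-by-step execution trace:
1. Inner try raises RuntimeError; inner `except RuntimeError as e` catches it.
2. `raise TypeError(...) from e` raises TypeError (RuntimeError is attached as __cause__, but only TypeError is active).
3. Outer `except RuntimeError` does not match TypeError; skipped.
4. Outer `except TypeError` matches → out = 90.
Result: 90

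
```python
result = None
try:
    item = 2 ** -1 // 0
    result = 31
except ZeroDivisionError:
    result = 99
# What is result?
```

Step-by-step execution trace:
1. `item = 2 ** -1 // 0` raises ZeroDivisionError.
2. `result = 31` is not reached.
3. `except ZeroDivisionError` matches → result = 99.
Result: 99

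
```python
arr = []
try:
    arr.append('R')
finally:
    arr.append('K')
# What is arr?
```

Step-by-step execution trace:
1. try: `arr.append('R')` → arr = ['R'].
2. The try body completes without raising.
3. finally always runs: `arr.append('K')` → arr = ['R', 'K'].
Result: ['R', 'K']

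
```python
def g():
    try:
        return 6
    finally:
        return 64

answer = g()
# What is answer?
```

Step-by-step execution trace:
1. `g()` enters try: `return 6` sets pending return value 6.
2. Before returning, `finally: return 64` runs and overrides the pending return.
3. g() returns 64 → answer = 64.
Result: 64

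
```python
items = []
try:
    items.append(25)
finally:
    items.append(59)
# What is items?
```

Step-by-step execution trace:
1. try: `items.append(25)` → items = [25].
2. The try body completes without raising.
3. finally always runs: `items.append(59)` → items = [25, 59].
Result: [25, 59]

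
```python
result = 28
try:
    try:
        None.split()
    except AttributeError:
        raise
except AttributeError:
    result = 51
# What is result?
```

Step-by-step execution trace:
1. Inner try: `None.split()` raises AttributeError.
2. Inner `except AttributeError` matches; bare `raise` re-raises the same AttributeError.
3. Outer `except AttributeError` matches → result = 51.
Result: 51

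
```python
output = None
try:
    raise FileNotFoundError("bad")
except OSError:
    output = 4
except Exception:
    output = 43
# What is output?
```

Step-by-step execution trace:
1. `raise FileNotFoundError(...)` raises FileNotFoundError.
2. `except OSError` matches (FileNotFoundError is a subclass of OSError) → output = 4.
3. `except Exception` is not reached.
Result: 4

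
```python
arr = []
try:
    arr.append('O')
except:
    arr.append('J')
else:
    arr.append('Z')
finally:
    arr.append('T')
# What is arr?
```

Step-by-step execution trace:
1. try: `arr.append('O')` → arr = ['O']. No exception raised.
2. `except` is skipped.
3. `else` runs: `arr.append('Z')` → arr = ['O', 'Z'].
4. `finally` always runs: `arr.append('T')` → arr = ['O', 'Z', 'T'].
Result: ['O', 'Z', 'T']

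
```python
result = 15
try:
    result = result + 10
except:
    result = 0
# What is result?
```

Step-by-step execution trace:
1. result starts at 15.
2. try: `result = result + 10` → result = 25. No exception raised.
3. `except` is skipped.
Result: 25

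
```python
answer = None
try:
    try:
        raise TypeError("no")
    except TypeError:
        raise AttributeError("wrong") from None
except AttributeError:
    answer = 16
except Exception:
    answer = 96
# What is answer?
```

Step-by-step execution trace:
1. Inner try raises TypeError; inner `except TypeError` catches it.
2. `raise AttributeError(...) from None` raises AttributeError (from None suppresses __context__, but the active exception is still AttributeError).
3. Outer `except AttributeError` matches → answer = 16.
4. `except Exception` is not reached.
Result: 16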